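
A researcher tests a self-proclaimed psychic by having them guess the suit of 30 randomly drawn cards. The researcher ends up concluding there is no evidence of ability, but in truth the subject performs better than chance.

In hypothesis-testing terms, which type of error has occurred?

The null hypothesis here is that the subject is guessing at random (p = 1/4).
'Concluding there is no evidence of ability' corresponds to failing to reject H₀.
H₀ was not rejected but H₀ is false — a Type II error (false negative).

Type II error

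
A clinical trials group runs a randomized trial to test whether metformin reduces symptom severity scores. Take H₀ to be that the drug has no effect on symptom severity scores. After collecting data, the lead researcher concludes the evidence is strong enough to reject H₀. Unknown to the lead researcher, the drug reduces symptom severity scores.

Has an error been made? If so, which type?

Neither — the decision is correct.

The test rejected a false H₀ — the decision matches the true state.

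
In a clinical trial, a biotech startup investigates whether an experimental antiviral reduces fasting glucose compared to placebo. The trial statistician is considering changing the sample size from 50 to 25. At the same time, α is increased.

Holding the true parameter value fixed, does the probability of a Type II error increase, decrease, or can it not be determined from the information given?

The first change alone would make β increase; the second alone would make β decrease. Which effect dominates depends on the magnitudes, which are not given.

Cannot be determined from the information given.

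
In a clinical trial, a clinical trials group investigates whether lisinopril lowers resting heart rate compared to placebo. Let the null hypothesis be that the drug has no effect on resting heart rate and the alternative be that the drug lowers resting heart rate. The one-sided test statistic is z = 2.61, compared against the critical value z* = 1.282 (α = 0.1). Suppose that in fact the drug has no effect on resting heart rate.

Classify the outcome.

Since z = 2.61 > z* = 1.282, H₀ is rejected.
H₀ is true (actually the drug has no effect on resting heart rate).
Rejecting a true H₀ is a Type I error.

Type I error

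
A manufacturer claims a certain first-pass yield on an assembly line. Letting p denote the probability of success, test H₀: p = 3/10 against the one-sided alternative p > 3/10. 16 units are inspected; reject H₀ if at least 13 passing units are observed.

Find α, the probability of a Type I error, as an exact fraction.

Under H₀, K ~ Binomial(16, 3/10), and α = P(K ≥ 13).
Summing C(16,j)(3/10)^j(7/10)^{16−j} for j = 13,…,16 gives 67202308773/2000000000000000.

67202308773/2000000000000000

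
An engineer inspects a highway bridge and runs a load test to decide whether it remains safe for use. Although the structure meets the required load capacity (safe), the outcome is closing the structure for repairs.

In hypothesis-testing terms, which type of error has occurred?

Type I error

The null hypothesis here is that the structure meets the required load capacity (safe).
'Closing the structure for repairs' corresponds to rejecting H₀.
H₀ was rejected but H₀ is true — a Type I error (false positive).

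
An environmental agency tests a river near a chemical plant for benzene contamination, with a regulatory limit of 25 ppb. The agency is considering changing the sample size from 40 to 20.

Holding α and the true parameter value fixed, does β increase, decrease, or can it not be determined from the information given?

It increases.

A smaller sample increases the standard error, so the sampling distributions under H₀ and Ha overlap more.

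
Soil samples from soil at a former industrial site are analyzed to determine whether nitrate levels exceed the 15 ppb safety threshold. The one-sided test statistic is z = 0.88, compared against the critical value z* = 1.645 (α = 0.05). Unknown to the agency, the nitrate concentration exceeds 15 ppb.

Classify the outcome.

Type II error

The conventional null hypothesis is that the nitrate concentration is at or below 15 ppb (safe).
Since z = 0.88 ≤ z* = 1.645, H₀ is not rejected.
H₀ is false (actually the nitrate concentration exceeds 15 ppb).
Failing to reject a false H₀ is a Type II error.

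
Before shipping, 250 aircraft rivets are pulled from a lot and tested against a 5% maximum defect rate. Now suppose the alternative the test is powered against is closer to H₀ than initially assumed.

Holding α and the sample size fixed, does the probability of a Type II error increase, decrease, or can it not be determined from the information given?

It increases.

When the true parameter is near the null value, the test has a harder time distinguishing Ha from H₀.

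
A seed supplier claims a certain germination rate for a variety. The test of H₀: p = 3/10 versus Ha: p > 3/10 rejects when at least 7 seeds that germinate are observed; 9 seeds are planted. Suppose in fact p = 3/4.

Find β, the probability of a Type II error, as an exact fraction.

A Type II error is failing to reject when Ha holds: with p = 3/4, β = P(X ≤ 6).
Equivalently, β = 1 − P(X ≥ 7) = 13085/32768.

13085/32768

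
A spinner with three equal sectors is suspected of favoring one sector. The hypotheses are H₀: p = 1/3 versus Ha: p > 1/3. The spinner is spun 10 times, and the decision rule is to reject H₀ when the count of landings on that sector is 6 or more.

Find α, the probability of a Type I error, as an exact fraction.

1507/19683

Under H₀, S ~ Binomial(10, 1/3), and α = P(S ≥ 6).
Adding the binomial terms for j = 6 through 10 with p = 1/3 yields 1507/19683.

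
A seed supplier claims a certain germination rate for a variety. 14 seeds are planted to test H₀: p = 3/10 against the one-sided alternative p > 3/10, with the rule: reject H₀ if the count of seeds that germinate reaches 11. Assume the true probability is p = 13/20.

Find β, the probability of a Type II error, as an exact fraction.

Under the alternative p = 13/20, K ~ Binomial(14, 13/20); β is the probability the test does not reject, P(K < 11).
Adding the binomial probabilities P(K=0)+…+P(K=10) at p = 13/20 gives 638569946045404807/819200000000000000.

638569946045404807/819200000000000000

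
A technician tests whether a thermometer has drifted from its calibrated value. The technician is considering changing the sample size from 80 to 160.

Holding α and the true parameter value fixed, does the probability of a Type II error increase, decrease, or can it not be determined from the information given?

More data shrinks sampling variability; the test statistic under Ha concentrates further from the null value, making rejection more likely.

It decreases.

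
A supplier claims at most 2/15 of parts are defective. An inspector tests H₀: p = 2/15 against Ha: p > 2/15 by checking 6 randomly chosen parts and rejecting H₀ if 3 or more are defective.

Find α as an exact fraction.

The significance level is the probability, assuming p = 2/15, of seeing 3 or more defectives in 6 draws.
α = 1 − P(Y ≤ 2) = 1 − 2199197/2278125 = 78928/2278125.

78928/2278125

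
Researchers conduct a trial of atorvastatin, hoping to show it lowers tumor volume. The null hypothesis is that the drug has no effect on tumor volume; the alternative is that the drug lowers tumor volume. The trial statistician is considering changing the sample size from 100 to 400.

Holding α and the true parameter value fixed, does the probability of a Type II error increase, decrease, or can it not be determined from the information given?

It decreases.

Increasing n separates the H₀ and Ha sampling distributions, so under Ha fewer outcomes land in the acceptance region.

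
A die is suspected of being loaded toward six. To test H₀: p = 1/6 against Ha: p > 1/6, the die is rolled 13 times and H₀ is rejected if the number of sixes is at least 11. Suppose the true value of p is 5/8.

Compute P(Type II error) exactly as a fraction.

252368141319/274877906944

A Type II error is failing to reject when Ha holds: with p = 5/8, β = P(X ≤ 10).
Equivalently, β = 1 − P(X ≥ 11) = 252368141319/274877906944.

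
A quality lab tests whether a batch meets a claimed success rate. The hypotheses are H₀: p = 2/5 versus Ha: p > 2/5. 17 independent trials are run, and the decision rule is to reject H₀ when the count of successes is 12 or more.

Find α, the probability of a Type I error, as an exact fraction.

The Type I error probability is α = P(X ≥ 12) computed under H₀, where X ~ Binomial(17, 2/5).
Summing C(17,j)(2/5)^j(3/5)^{17−j} for j = 12,…,17 gives 8082735104/762939453125.

8082735104/762939453125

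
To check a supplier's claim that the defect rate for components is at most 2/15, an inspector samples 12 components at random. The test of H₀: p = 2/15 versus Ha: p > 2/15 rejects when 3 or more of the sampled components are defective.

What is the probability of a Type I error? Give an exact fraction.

α = P(reject H₀ | H₀ true) = P(S ≥ 3 | p = 2/15), S ~ Binomial(12, 2/15).
Via the complement, α = 1 − Σ_{j=0}^{2} C(12,j)(2/15)^j(13/15)^{12-j} = 5408352292624/25949267578125.

5408352292624/25949267578125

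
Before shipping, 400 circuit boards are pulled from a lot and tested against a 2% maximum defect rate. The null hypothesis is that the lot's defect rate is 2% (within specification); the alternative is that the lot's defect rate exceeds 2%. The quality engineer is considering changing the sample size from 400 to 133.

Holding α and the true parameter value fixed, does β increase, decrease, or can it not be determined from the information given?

With less data the test statistic is noisier; under Ha, more outcomes land inside the acceptance region.

It increases.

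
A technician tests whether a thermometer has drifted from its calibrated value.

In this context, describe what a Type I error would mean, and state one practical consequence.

With the conventional null hypothesis that the instrument is correctly calibrated:
A Type I error is rejecting H₀ when H₀ is true.
Here that means pulling the instrument for recalibration when actually the instrument is correctly calibrated.

A Type I error would mean concluding that the instrument has drifted out of calibration when in fact the instrument is correctly calibrated. Consequence: a properly working instrument is taken offline unnecessarily.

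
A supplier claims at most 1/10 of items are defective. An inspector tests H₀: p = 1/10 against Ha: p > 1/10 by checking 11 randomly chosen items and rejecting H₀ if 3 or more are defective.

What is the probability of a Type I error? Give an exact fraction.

Under H₀, Y ~ Binomial(11, 1/10); the Type I error rate is P(Y ≥ 3).
Via the complement, α = 1 − Σ_{j=0}^{2} C(11,j)(1/10)^j(9/10)^{11-j} = 1791237017/20000000000.

1791237017/20000000000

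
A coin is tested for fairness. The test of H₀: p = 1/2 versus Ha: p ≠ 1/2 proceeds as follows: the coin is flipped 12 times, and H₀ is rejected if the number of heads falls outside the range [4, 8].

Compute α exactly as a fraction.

299/2048

Under H₀, Y ~ Binomial(12, 1/2); α is the probability of landing in either tail, P(Y ≤ 3) + P(Y ≥ 9).
By symmetry, α = 2·P(Y ≤ 3) = 2·(1 + 12 + 66 + 220)/4096 = 598/4096 = 299/2048.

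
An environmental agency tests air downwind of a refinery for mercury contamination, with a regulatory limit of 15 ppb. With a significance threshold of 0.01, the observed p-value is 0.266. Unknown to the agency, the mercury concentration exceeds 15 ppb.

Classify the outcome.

Type II error

The conventional null hypothesis is that the mercury concentration is at or below 15 ppb (safe).
Since p = 0.266 ≥ α = 0.01, H₀ is not rejected.
H₀ is false (actually the mercury concentration exceeds 15 ppb).
Failing to reject a false H₀ is a Type II error.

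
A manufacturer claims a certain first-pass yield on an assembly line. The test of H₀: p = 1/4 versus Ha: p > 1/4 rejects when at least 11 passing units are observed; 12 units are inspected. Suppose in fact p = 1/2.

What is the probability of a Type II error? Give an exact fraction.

4083/4096

Under the alternative p = 1/2, S ~ Binomial(12, 1/2); β is the probability the test does not reject, P(S < 11).
Adding the binomial probabilities P(S=0)+…+P(S=10) at p = 1/2 gives 4083/4096.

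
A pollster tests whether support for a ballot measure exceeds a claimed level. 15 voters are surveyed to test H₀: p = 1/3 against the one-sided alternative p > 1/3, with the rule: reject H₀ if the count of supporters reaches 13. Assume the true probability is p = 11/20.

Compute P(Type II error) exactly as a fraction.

32418940857512713659/32768000000000000000

A Type II error is failing to reject when Ha holds: with p = 11/20, β = P(X ≤ 12).
Summing C(15,j)·(11/20)^j·(9/20)^{15-j} for j = 0..12 gives 32418940857512713659/32768000000000000000.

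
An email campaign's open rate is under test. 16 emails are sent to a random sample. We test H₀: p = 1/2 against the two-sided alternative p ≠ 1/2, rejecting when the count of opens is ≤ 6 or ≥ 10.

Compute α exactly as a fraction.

Under H₀, X ~ Binomial(16, 1/2); α is the probability of landing in either tail, P(X ≤ 6) + P(X ≥ 10).
Each tail has probability (1 + 16 + 120 + 560 + 1820 + 4368 + 8008)/65536; doubling gives α = 29786/65536 = 14893/32768.

14893/32768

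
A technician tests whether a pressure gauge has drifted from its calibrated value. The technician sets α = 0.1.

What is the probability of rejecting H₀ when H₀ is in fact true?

0.1

The significance level α is, by definition, the probability of a Type I error — P(reject H₀ | H₀ true).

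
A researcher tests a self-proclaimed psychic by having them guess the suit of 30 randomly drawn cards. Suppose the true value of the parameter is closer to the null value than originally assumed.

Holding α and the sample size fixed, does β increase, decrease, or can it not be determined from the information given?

It increases.

When the true parameter is near the null value, the test has a harder time distinguishing Ha from H₀.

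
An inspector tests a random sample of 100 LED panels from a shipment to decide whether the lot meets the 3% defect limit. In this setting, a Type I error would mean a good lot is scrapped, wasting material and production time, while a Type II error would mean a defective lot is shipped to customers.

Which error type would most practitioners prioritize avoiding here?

The Type II consequence (a defective lot is shipped to customers) is more severe than the Type I consequence (a good lot is scrapped, wasting material and production time).

Type II error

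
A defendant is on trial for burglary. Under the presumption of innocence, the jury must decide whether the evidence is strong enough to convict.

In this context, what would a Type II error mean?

A Type II error would mean concluding that the defendant is innocent (or at least failing to establish that the defendant is guilty) when in fact the defendant is guilty.

With the conventional null hypothesis that the defendant is innocent:
A Type II error is failing to reject H₀ when H₀ is false.
Here that means acquitting the defendant when actually the defendant is guilty.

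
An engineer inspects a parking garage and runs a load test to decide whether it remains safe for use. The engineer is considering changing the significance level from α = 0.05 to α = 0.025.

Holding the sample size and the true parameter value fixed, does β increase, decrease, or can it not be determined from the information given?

It increases.

Lowering α raises the bar for rejection; under Ha, the test now fails to reject on outcomes it previously would have rejected.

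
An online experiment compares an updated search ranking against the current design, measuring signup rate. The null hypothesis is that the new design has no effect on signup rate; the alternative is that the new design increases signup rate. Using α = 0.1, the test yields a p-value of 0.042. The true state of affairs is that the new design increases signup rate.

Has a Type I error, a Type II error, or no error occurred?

No error — this is a correct decision.

Since p = 0.042 < α = 0.1, H₀ is rejected.
H₀ is false (actually the new design increases signup rate).
The decision matches the true state — no error.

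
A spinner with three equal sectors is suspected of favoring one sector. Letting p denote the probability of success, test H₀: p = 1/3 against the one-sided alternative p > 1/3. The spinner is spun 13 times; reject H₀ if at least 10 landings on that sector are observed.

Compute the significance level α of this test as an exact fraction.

2627/1594323

Under H₀, X ~ Binomial(13, 1/3), and α = P(X ≥ 10).
Summing C(13,j)(1/3)^j(2/3)^{13−j} for j = 10,…,13 gives 2627/1594323.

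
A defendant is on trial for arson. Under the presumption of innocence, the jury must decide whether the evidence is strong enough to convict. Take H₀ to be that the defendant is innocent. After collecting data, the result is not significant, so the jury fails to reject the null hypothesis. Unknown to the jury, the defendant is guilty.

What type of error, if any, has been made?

Type II error

H₀ was not rejected, but H₀ is actually false.
Failing to reject a false null hypothesis is a Type II error (false negative).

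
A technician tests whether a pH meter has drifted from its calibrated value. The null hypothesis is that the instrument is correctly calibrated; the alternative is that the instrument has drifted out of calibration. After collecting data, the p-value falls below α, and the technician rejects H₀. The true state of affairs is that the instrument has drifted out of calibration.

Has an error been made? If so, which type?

The test rejected a false H₀ — the decision matches the true state.

No error — this is a correct decision.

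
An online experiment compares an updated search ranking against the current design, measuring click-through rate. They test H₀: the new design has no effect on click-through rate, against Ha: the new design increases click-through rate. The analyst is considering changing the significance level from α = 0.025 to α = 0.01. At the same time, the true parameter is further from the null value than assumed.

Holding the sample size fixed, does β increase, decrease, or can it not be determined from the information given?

The first change alone would make β increase; the second alone would make β decrease. Which effect dominates depends on the magnitudes, which are not given.

Cannot be determined from the information given.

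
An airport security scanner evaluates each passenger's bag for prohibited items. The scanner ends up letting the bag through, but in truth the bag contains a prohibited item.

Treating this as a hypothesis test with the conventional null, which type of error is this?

Type II error

The null hypothesis here is that the bag contains no prohibited items.
'Letting the bag through' corresponds to failing to reject H₀.
H₀ was not rejected but H₀ is false — a Type II error (false negative).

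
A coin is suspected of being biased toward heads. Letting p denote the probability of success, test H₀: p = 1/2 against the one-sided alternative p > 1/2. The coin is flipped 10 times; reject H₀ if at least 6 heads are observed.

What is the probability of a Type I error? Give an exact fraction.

Under H₀, Y ~ Binomial(10, 1/2), and α = P(Y ≥ 6).
That's C(10,6) + C(10,7) + C(10,8) + C(10,9) + C(10,10) over 2^10, i.e. (210 + 120 + 45 + 10 + 1)/1024 = 386/1024 = 193/512.

193/512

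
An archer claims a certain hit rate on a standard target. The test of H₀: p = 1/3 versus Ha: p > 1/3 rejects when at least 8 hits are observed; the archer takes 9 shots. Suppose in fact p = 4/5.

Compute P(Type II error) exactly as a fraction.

1101157/1953125

β = P(fail to reject H₀ | Ha true) = P(K ≤ 7 | p = 4/5), K ~ Binomial(9, 4/5).
Adding the binomial probabilities P(K=0)+…+P(K=7) at p = 4/5 gives 1101157/1953125.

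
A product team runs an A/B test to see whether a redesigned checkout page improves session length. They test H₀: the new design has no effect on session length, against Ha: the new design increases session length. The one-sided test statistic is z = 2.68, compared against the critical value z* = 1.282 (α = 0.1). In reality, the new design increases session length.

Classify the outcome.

Neither — the decision is correct.

Since z = 2.68 > z* = 1.282, H₀ is rejected.
H₀ is false (actually the new design increases session length).
The decision matches the true state — no error.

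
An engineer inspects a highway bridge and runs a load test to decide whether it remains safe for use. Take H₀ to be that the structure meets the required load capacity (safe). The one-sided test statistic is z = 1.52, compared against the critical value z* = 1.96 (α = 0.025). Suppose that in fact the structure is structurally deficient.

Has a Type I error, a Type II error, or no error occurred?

Since z = 1.52 ≤ z* = 1.96, H₀ is not rejected.
H₀ is false (actually the structure is structurally deficient).
Failing to reject a false H₀ is a Type II error.

Type II error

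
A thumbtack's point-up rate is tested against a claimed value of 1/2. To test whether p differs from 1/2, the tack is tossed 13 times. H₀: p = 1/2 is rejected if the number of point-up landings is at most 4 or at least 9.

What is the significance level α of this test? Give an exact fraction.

α = P(X ≤ 4 or X ≥ 9 | p = 1/2), X ~ Binomial(13, 1/2).
Each tail has probability (1 + 13 + 78 + 286 + 715)/8192; doubling gives α = 2186/8192 = 1093/4096.

1093/4096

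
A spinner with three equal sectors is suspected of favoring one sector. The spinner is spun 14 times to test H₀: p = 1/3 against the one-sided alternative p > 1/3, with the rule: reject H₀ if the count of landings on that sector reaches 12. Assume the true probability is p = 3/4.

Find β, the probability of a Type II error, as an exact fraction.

96485417/134217728

A Type II error is failing to reject when Ha holds: with p = 3/4, β = P(X ≤ 11).
Summing C(14,j)·(3/4)^j·(1/4)^{14-j} for j = 0..11 gives 96485417/134217728.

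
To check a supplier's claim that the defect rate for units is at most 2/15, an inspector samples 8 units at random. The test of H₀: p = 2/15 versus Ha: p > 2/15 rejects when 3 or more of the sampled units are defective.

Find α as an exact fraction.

67527008/854296875

The significance level is the probability, assuming p = 2/15, of seeing 3 or more defectives in 8 draws.
α = 1 − P(X ≤ 2) = 1 − 786769867/854296875 = 67527008/854296875.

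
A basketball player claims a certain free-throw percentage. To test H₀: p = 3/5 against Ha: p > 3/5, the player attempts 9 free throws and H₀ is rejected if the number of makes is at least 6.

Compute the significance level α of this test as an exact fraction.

942597/1953125

Under H₀, K ~ Binomial(9, 3/5), and α = P(K ≥ 6).
P(K ≥ 6) = Σ_{j=6}^{9} C(9,j)·(3/5)^j·(2/5)^{9-j} = 942597/1953125.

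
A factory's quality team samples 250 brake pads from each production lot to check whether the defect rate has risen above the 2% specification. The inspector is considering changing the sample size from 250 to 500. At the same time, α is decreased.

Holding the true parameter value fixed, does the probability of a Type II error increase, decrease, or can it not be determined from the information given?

The first change alone would make β decrease; the second alone would make β increase. Which effect dominates depends on the magnitudes, which are not given.

Cannot be determined from the information given.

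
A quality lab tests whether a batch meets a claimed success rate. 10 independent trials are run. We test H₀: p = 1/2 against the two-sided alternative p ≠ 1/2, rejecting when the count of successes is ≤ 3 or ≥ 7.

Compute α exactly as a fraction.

11/32

α = P(Y ≤ 3 or Y ≥ 7 | p = 1/2), Y ~ Binomial(10, 1/2).
Each tail has probability (1 + 10 + 45 + 120)/1024; doubling gives α = 352/1024 = 11/32.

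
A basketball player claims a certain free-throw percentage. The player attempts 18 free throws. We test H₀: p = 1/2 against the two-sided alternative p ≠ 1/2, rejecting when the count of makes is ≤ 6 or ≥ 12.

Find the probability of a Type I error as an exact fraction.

7795/32768

The significance level is the null-hypothesis probability of the rejection region {≤6} ∪ {≥12}.
Each tail has probability (1 + 18 + 153 + 816 + 3060 + 8568 + 18564)/262144; doubling gives α = 62360/262144 = 7795/32768.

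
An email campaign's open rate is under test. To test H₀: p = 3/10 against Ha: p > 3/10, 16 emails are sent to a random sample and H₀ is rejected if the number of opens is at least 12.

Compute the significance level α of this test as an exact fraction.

α = P(reject H₀ | H₀ true) = P(S ≥ 12 | p = 3/10), with S ~ Binomial(16, 3/10).
Summing C(16,j)(3/10)^j(7/10)^{16−j} for j = 12,…,16 gives 531662610897/2000000000000000.

531662610897/2000000000000000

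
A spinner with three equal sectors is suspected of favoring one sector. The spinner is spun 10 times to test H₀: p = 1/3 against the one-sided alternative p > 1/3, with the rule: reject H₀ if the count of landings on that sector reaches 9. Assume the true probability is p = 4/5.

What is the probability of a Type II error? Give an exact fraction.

A Type II error is failing to reject when Ha holds: with p = 4/5, β = P(X ≤ 8).
Adding the binomial probabilities P(X=0)+…+P(X=8) at p = 4/5 gives 6095609/9765625.

6095609/9765625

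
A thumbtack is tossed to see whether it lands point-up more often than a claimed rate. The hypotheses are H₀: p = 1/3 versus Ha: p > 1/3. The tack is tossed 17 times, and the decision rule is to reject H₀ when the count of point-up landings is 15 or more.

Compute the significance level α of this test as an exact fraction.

193/43046721

The Type I error probability is α = P(K ≥ 15) computed under H₀, where K ~ Binomial(17, 1/3).
Adding the binomial terms for j = 15 through 17 with p = 1/3 yields 193/43046721.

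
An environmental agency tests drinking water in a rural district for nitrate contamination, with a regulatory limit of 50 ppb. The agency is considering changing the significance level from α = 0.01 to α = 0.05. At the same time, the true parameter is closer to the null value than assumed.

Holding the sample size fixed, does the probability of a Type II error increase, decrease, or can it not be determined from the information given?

Cannot be determined from the information given.

The first change alone would make β decrease; the second alone would make β increase. Which effect dominates depends on the magnitudes, which are not given.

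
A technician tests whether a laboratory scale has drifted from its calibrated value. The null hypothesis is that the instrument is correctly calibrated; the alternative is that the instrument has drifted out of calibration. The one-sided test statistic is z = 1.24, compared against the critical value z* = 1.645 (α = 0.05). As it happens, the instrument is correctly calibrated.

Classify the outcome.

Since z = 1.24 ≤ z* = 1.645, H₀ is not rejected.
H₀ is true (actually the instrument is correctly calibrated).
The decision matches the true state — no error.

Neither — the decision is correct.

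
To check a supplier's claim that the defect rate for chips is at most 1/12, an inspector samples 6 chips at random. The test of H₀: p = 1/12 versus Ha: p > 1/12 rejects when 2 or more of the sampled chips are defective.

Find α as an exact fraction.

248117/2985984

The significance level is the probability, assuming p = 1/12, of seeing 2 or more defectives in 6 draws.
Computing the lower-tail complement: 1 − 2737867/2985984 = 248117/2985984.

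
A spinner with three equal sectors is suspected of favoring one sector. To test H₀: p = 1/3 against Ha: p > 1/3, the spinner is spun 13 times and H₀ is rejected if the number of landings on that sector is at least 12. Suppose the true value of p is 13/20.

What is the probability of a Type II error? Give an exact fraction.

A Type II error is failing to reject when Ha holds: with p = 13/20, β = P(K ≤ 11).
Summing C(13,j)·(13/20)^j·(7/20)^{13-j} for j = 0..11 gives 9937124893407747/10240000000000000.

9937124893407747/10240000000000000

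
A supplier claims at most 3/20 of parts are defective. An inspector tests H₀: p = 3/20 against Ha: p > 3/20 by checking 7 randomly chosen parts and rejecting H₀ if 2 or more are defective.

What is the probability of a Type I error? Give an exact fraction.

α = P(reject H₀ | H₀ true) = P(K ≥ 2 | p = 3/20), K ~ Binomial(7, 3/20).
Via the complement, α = 1 − Σ_{j=0}^{1} C(7,j)(3/20)^j(17/20)^{7-j} = 181386189/640000000.

181386189/640000000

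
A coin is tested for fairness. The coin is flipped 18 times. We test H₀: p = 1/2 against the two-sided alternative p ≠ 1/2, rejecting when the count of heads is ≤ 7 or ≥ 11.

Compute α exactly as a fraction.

α = P(Y ≤ 7 or Y ≥ 11 | p = 1/2), Y ~ Binomial(18, 1/2).
Each tail has probability (1 + 18 + 153 + 816 + 3060 + 8568 + 18564 + 31824)/262144; doubling gives α = 126008/262144 = 15751/32768.

15751/32768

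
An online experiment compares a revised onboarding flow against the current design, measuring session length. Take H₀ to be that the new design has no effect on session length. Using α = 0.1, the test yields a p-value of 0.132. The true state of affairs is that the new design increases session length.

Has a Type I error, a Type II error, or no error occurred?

Since p = 0.132 ≥ α = 0.1, H₀ is not rejected.
H₀ is false (actually the new design increases session length).
Failing to reject a false H₀ is a Type II error.

Type II error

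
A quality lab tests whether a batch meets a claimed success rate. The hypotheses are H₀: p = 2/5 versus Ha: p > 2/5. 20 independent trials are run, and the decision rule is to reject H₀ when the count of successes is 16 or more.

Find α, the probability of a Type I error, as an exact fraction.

The Type I error probability is α = P(K ≥ 16) computed under H₀, where K ~ Binomial(20, 2/5).
Adding the binomial terms for j = 16 through 20 with p = 2/5 yields 30234443776/95367431640625.

30234443776/95367431640625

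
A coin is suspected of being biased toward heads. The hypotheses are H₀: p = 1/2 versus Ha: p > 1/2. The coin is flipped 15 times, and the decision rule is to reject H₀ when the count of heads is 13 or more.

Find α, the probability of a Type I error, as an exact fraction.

121/32768

α = P(reject H₀ | H₀ true) = P(X ≥ 13 | p = 1/2), with X ~ Binomial(15, 1/2).
Summing the upper tail: (105 + 15 + 1) / 2^15 = 121/32768.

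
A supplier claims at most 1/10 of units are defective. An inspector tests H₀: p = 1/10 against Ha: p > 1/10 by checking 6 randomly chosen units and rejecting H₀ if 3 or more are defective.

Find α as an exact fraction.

α = P(reject H₀ | H₀ true) = P(X ≥ 3 | p = 1/10), X ~ Binomial(6, 1/10).
α = 1 − P(X ≤ 2) = 1 − 19683/20000 = 317/20000.

317/20000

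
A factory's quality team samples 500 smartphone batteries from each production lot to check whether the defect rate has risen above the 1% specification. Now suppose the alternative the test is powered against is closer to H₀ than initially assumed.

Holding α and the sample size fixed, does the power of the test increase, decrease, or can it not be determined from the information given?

A smaller true effect puts the Ha sampling distribution closer to H₀, so more of it falls in the non-rejection region.
Since power = 1 − β and β increases, power decreases.

It decreases.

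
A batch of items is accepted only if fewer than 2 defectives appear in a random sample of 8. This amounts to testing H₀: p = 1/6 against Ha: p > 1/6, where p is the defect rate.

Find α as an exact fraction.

663991/1679616

α = P(reject H₀ | H₀ true) = P(S ≥ 2 | p = 1/6), S ~ Binomial(8, 1/6).
Via the complement, α = 1 − Σ_{j=0}^{1} C(8,j)(1/6)^j(5/6)^{8-j} = 663991/1679616.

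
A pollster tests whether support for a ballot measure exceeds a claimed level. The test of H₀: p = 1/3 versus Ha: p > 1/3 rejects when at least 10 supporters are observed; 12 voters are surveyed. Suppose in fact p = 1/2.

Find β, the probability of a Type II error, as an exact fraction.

4017/4096

A Type II error is failing to reject when Ha holds: with p = 1/2, β = P(S ≤ 9).
Summing C(12,j)·(1/2)^j·(1/2)^{12-j} for j = 0..9 gives 4017/4096.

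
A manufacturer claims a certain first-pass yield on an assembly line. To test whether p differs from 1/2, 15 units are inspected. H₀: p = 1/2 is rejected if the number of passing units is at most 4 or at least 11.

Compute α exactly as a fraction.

The significance level is the null-hypothesis probability of the rejection region {≤4} ∪ {≥11}.
Each tail has probability (1 + 15 + 105 + 455 + 1365)/32768; doubling gives α = 3882/32768 = 1941/16384.

1941/16384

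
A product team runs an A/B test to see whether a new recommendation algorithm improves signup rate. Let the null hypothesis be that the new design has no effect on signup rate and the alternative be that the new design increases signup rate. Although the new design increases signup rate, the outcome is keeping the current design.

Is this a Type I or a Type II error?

'Keeping the current design' corresponds to failing to reject H₀.
H₀ was not rejected but H₀ is false — a Type II error (false negative).

Type II error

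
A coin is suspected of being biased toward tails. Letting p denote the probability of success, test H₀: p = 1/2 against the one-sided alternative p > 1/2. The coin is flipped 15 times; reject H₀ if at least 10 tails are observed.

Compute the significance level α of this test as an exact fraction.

Under H₀, S ~ Binomial(15, 1/2), and α = P(S ≥ 10).
P(S ≥ 10) = [C(15,10) + C(15,11) + C(15,12) + C(15,13) + C(15,14) + C(15,15)] / 2^15 = (3003 + 1365 + 455 + 105 + 15 + 1) / 32768 = 4944/32768 = 309/2048.

309/2048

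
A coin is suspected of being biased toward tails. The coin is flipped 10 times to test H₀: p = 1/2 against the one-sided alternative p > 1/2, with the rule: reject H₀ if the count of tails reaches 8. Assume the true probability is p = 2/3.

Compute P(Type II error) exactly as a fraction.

β = P(fail to reject H₀ | Ha true) = P(X ≤ 7 | p = 2/3), X ~ Binomial(10, 2/3).
Adding the binomial probabilities P(X=0)+…+P(X=7) at p = 2/3 gives 13795/19683.

13795/19683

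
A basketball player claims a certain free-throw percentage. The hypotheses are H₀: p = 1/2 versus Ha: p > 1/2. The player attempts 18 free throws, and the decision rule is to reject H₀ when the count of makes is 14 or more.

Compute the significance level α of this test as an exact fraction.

253/16384

α = P(reject H₀ | H₀ true) = P(K ≥ 14 | p = 1/2), with K ~ Binomial(18, 1/2).
P(K ≥ 14) = [C(18,14) + C(18,15) + C(18,16) + C(18,17) + C(18,18)] / 2^18 = (3060 + 816 + 153 + 18 + 1) / 262144 = 4048/262144 = 253/16384.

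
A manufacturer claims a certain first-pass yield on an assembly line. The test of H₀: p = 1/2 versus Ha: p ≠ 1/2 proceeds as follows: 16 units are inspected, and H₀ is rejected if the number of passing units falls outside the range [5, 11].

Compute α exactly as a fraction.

2517/32768

α = P(S ≤ 4 or S ≥ 12 | p = 1/2), S ~ Binomial(16, 1/2).
The two tails are symmetric, so α = 2·(1 + 16 + 120 + 560 + 1820)/2^16 = 5034/65536 = 2517/32768.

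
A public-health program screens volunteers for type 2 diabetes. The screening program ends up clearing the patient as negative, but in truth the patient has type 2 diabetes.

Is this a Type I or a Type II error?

Type II error

The null hypothesis here is that the patient does not have type 2 diabetes.
'Clearing the patient as negative' corresponds to failing to reject H₀.
H₀ was not rejected but H₀ is false — a Type II error (false negative).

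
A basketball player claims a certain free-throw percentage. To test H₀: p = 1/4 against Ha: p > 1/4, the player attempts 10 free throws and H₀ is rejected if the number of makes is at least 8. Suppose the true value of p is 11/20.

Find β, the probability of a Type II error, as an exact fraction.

A Type II error is failing to reject when Ha holds: with p = 11/20, β = P(X ≤ 7).
Equivalently, β = 1 − P(X ≥ 8) = 2305127290491/2560000000000.

2305127290491/2560000000000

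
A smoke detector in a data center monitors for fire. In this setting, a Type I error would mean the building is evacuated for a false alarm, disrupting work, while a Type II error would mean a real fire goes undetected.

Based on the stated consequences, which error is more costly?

The Type II consequence (a real fire goes undetected) is more severe than the Type I consequence (the building is evacuated for a false alarm, disrupting work).

Type II error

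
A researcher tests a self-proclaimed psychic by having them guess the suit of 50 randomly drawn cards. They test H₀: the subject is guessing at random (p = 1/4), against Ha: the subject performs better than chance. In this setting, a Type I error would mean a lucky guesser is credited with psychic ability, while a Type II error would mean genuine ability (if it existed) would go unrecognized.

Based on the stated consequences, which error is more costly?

Type I error

The Type I consequence (a lucky guesser is credited with psychic ability) is more severe than the Type II consequence (genuine ability (if it existed) would go unrecognized).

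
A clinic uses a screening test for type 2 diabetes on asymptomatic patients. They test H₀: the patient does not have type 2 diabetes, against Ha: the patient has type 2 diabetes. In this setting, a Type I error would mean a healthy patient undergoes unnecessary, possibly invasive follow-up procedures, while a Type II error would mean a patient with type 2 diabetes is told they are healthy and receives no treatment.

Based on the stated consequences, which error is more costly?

Type II error

The Type II consequence (a patient with type 2 diabetes is told they are healthy and receives no treatment) is more severe than the Type I consequence (a healthy patient undergoes unnecessary, possibly invasive follow-up procedures).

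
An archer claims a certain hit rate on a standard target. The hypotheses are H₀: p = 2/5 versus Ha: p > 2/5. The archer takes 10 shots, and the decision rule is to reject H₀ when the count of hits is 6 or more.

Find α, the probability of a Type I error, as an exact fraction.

1623424/9765625

α = P(reject H₀ | H₀ true) = P(Y ≥ 6 | p = 2/5), with Y ~ Binomial(10, 2/5).
P(Y ≥ 6) = Σ_{j=6}^{10} C(10,j)·(2/5)^j·(3/5)^{10-j} = 1623424/9765625.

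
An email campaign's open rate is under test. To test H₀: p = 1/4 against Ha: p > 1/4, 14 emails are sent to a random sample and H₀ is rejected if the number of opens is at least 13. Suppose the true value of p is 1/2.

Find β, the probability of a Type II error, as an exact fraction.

A Type II error is failing to reject when Ha holds: with p = 1/2, β = P(Y ≤ 12).
Equivalently, β = 1 − P(Y ≥ 13) = 16369/16384.

16369/16384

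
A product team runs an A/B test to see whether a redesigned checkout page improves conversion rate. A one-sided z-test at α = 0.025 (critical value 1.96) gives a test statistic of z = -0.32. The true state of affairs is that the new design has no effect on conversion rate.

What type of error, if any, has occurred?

The conventional null hypothesis is that the new design has no effect on conversion rate.
Since z = -0.32 ≤ z* = 1.96, H₀ is not rejected.
H₀ is true (actually the new design has no effect on conversion rate).
The decision matches the true state — no error.

No error (correct decision).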